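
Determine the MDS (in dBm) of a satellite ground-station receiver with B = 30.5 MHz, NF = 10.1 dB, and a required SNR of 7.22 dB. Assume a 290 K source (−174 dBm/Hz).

−81.8 dBm

Sensitivity = −174 + 10 log₁₀(B) + NF + SNR_min
= −174 + 74.84 + 10.1 + 7.22
= −81.84 dBm → −81.8 dBm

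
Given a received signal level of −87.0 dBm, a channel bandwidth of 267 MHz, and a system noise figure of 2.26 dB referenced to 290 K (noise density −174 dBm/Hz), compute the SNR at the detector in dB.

0.5 dB

Noise floor: N = −174 + 10 log₁₀(B) + NF
10 log₁₀(2.67×10⁸) = 84.27 dB
N = −174 + 84.27 + 2.26 = −87.47 dBm
SNR = P_sig − N = −87.0 − (−87.47) = 0.47 dB → 0.5 dB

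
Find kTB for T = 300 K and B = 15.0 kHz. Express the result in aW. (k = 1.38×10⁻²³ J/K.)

62.1 aW

P_n = kTB = 1.38×10⁻²³ × 300 × 1.50×10⁴ = 6.21×10⁻¹⁷ W = 62.1 aW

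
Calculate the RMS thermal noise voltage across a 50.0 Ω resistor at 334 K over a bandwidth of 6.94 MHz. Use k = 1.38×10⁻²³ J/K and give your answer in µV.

V_n = √(4kTRB)
4kTRB = 4 × 1.38×10⁻²³ × 334 × 5.00×10¹ × 6.94×10⁶ = 6.40×10⁻¹² V²
V_n = √(6.40×10⁻¹²) = 2.53×10⁻⁶ V = 2.53 µV

2.53 µV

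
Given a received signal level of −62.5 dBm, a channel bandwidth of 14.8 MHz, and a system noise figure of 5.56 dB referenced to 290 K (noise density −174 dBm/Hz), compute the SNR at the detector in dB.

Noise floor: N = −174 + 10 log₁₀(B) + NF
10 log₁₀(1.48×10⁷) = 71.7 dB
N = −174 + 71.7 + 5.56 = −96.74 dBm
SNR = P_sig − N = −62.5 − (−96.74) = 34.24 dB → 34.2 dB

34.2 dB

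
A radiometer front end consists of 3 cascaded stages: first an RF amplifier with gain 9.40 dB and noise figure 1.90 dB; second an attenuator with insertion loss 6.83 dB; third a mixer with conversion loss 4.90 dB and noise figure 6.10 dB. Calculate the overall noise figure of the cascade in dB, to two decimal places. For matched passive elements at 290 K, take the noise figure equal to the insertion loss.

Convert to linear (a loss of L dB is a gain of −L dB): F_i = 10^(NF_i/10), G_i = 10^(G_i,dB/10)
  Stage 1: F_1 = 10^(1.90/10) = 1.549, G_1 = 10^(9.40/10) = 8.710
  Stage 2: F_2 = 10^(6.83/10) = 4.819, G_2 = 10^(−6.83/10) = 0.2075
  Stage 3: F_3 = 10^(6.10/10) = 4.074, G_3 = 10^(−4.90/10) = 0.3236
Friis cascade:
  F = 1.549 + (4.819 − 1)/8.710 + (4.074 − 1)/1.807 = 3.688
NF = 10 log₁₀(3.688) = 5.67 dB

5.67 dB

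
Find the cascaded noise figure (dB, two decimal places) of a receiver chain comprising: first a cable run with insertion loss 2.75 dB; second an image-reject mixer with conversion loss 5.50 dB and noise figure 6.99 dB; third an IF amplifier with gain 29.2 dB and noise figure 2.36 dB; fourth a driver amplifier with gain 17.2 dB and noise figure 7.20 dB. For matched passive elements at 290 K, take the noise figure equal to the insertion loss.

11.55 dB

Convert to linear (a loss of L dB is a gain of −L dB): F_i = 10^(NF_i/10), G_i = 10^(G_i,dB/10)
  Stage 1: F_1 = 10^(2.75/10) = 1.884, G_1 = 10^(−2.75/10) = 0.5309
  Stage 2: F_2 = 10^(6.99/10) = 5.000, G_2 = 10^(−5.50/10) = 0.2818
  Stage 3: F_3 = 10^(2.36/10) = 1.722, G_3 = 10^(29.2/10) = 831.8
  Stage 4: F_4 = 10^(7.20/10) = 5.248, G_4 = 10^(17.2/10) = 52.48
Friis cascade:
  F = 1.884 + (5.000 − 1)/0.5309 + (1.722 − 1)/0.1496 + (5.248 − 1)/124.5 = 14.28
NF = 10 log₁₀(14.28) = 11.55 dB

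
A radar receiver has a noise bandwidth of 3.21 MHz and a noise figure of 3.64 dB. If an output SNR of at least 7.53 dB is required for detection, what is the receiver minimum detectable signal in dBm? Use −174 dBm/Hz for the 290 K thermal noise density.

−97.8 dBm

Sensitivity = −174 + 10 log₁₀(B) + NF + SNR_min
= −174 + 65.07 + 3.64 + 7.53
= −97.76 dBm → −97.8 dBm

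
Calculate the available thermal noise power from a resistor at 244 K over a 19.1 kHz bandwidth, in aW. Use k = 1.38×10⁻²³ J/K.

64.3 aW

P_n = kTB = 1.38×10⁻²³ × 244 × 1.91×10⁴ = 6.43×10⁻¹⁷ W = 64.3 aW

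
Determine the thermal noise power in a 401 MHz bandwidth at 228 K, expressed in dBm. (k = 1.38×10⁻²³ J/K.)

−89.0 dBm

P_n = kTB = 1.38×10⁻²³ × 228 × 4.01×10⁸ = 1.26×10⁻¹² W
In dBm: 10 log₁₀(1.26×10⁻¹² / 10⁻³) = −89.0 dBm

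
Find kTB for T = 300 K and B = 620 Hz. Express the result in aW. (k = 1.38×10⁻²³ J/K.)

2.57 aW

P_n = kTB = 1.38×10⁻²³ × 300 × 6.20×10² = 2.57×10⁻¹⁸ W = 2.57 aW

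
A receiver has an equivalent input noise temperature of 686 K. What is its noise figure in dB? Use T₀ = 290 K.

5.27 dB

F = 1 + T_e/T₀ = 1 + 686/290 = 3.36552
NF = 10 log₁₀(3.36552) = 5.27 dB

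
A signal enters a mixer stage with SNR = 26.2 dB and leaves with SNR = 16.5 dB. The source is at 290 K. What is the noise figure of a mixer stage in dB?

9.7 dB

NF (dB) = SNR_in(dB) − SNR_out(dB) when the source is at T₀
NF = 26.2 − 16.5 = 9.7 dB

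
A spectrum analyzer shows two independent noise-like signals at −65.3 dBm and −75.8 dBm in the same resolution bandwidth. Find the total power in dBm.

Convert to linear, add, convert back:
P₁ = 2.95×10⁻¹⁰ W, P₂ = 2.63×10⁻¹¹ W
P_tot = 3.21×10⁻¹⁰ W → 10 log₁₀(P_tot / 10⁻³) = −64.9 dBm

−64.9 dBm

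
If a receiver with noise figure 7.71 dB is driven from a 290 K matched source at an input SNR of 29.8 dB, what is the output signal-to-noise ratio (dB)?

By definition F = SNR_in/SNR_out, so in dB: SNR_out = SNR_in − NF
SNR_out = 29.8 − 7.71 = 22.09 dB

22.09 dB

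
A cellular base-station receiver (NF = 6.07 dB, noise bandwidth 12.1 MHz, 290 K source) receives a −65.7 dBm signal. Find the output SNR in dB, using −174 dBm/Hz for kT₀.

31.4 dB

Noise floor: N = −174 + 10 log₁₀(B) + NF
10 log₁₀(1.21×10⁷) = 70.83 dB
N = −174 + 70.83 + 6.07 = −97.10 dBm
SNR = P_sig − N = −65.7 − (−97.10) = 31.40 dB → 31.4 dB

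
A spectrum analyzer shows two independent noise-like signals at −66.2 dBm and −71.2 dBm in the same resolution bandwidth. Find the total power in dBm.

−65.0 dBm

Convert to linear, add, convert back:
P₁ = 2.40×10⁻¹⁰ W, P₂ = 7.59×10⁻¹¹ W
P_tot = 3.16×10⁻¹⁰ W → 10 log₁₀(P_tot / 10⁻³) = −65.0 dBm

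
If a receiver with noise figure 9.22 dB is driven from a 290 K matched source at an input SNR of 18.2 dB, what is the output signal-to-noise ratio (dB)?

By definition F = SNR_in/SNR_out, so in dB: SNR_out = SNR_in − NF
SNR_out = 18.2 − 9.22 = 8.98 dB

8.98 dB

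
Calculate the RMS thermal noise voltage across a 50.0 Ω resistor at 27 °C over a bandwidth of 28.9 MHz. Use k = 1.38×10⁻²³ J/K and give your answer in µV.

4.89 µV

T = 27 °C + 273.15 = 300.15 K
V_n = √(4kTRB)
4kTRB = 4 × 1.38×10⁻²³ × 300.15 × 5.00×10¹ × 2.89×10⁷ = 2.39×10⁻¹¹ V²
V_n = √(2.39×10⁻¹¹) = 4.89×10⁻⁶ V = 4.89 µV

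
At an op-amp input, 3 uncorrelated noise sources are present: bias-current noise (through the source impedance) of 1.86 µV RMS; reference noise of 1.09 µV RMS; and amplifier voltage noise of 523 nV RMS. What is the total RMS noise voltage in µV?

2.22 µV

Uncorrelated sources add in power (mean-square): V_tot = √(ΣV_i²)
V_tot = √[(1.86×10⁻⁶)² + (1.09×10⁻⁶)² + (5.23×10⁻⁷)²] = 2.22×10⁻⁶ V = 2.22 µV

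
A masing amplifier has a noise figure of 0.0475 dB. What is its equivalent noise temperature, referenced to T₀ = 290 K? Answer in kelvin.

3.19 K

F = 10^(0.0475/10) = 1.011
T_e = (F − 1)·T₀ = (1.011 − 1) × 290 = 3.19 K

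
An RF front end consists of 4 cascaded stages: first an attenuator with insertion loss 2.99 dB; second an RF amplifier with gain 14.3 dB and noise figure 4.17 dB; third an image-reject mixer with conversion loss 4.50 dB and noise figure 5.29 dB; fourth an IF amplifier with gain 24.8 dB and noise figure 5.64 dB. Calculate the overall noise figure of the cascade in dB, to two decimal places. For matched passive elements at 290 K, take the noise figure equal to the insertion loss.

7.73 dB

Convert to linear (a loss of L dB is a gain of −L dB): F_i = 10^(NF_i/10), G_i = 10^(G_i,dB/10)
  Stage 1: F_1 = 10^(2.99/10) = 1.991, G_1 = 10^(−2.99/10) = 0.5023
  Stage 2: F_2 = 10^(4.17/10) = 2.612, G_2 = 10^(14.3/10) = 26.92
  Stage 3: F_3 = 10^(5.29/10) = 3.381, G_3 = 10^(−4.50/10) = 0.3548
  Stage 4: F_4 = 10^(5.64/10) = 3.664, G_4 = 10^(24.8/10) = 302.0
Friis cascade:
  F = 1.991 + (2.612 − 1)/0.5023 + (3.381 − 1)/13.52 + (3.664 − 1)/4.797 = 5.931
NF = 10 log₁₀(5.931) = 7.73 dB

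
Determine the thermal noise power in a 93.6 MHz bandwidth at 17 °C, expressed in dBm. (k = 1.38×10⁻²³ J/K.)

−94.3 dBm

T = 17 °C + 273.15 = 290.15 K
P_n = kTB = 1.38×10⁻²³ × 290.15 × 9.36×10⁷ = 3.75×10⁻¹³ W
In dBm: 10 log₁₀(3.75×10⁻¹³ / 10⁻³) = −94.3 dBm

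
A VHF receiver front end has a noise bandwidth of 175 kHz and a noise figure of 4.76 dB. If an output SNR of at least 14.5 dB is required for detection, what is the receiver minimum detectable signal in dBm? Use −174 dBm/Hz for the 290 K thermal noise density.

Sensitivity = −174 + 10 log₁₀(B) + NF + SNR_min
= −174 + 52.43 + 4.76 + 14.5
= −102.31 dBm → −102.3 dBm

−102.3 dBm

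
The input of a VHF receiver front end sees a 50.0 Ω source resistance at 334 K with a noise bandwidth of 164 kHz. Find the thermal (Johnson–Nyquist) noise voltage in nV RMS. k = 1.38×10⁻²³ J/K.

V_n = √(4kTRB)
4kTRB = 4 × 1.38×10⁻²³ × 334 × 5.00×10¹ × 1.64×10⁵ = 1.51×10⁻¹³ V²
V_n = √(1.51×10⁻¹³) = 3.89×10⁻⁷ V = 389 nV

389 nV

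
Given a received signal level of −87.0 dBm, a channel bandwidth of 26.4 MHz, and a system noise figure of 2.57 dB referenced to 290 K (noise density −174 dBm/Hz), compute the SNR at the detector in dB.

Noise floor: N = −174 + 10 log₁₀(B) + NF
10 log₁₀(2.64×10⁷) = 74.22 dB
N = −174 + 74.22 + 2.57 = −97.21 dBm
SNR = P_sig − N = −87.0 − (−97.21) = 10.21 dB → 10.2 dB

10.2 dB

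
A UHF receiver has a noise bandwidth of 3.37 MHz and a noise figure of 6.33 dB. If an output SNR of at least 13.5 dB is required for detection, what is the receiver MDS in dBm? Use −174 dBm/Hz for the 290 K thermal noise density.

Sensitivity = −174 + 10 log₁₀(B) + NF + SNR_min
= −174 + 65.28 + 6.33 + 13.5
= −88.89 dBm → −88.9 dBm

−88.9 dBm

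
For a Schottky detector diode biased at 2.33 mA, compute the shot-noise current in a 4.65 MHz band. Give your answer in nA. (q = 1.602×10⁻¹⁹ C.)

I_n = √(2qI·B)
2qI·B = 2 × 1.602×10⁻¹⁹ × 2.33×10⁻³ × 4.65×10⁶ = 3.47×10⁻¹⁵ A²
I_n = √(3.47×10⁻¹⁵) = 5.89×10⁻⁸ A = 58.9 nA

58.9 nA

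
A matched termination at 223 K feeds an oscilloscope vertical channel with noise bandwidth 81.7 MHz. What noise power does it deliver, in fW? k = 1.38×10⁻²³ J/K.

P_n = kTB = 1.38×10⁻²³ × 223 × 8.17×10⁷ = 2.51×10⁻¹³ W = 251 fW

251 fW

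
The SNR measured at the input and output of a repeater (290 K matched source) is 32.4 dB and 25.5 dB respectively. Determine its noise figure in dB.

NF (dB) = SNR_in(dB) − SNR_out(dB) when the source is at T₀
NF = 32.4 − 25.5 = 6.9 dB

6.9 dB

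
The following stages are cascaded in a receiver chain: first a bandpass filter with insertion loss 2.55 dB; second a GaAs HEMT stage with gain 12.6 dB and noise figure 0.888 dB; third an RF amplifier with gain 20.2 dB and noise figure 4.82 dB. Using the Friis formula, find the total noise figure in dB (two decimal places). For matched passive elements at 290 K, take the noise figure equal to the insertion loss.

Convert to linear (a loss of L dB is a gain of −L dB): F_i = 10^(NF_i/10), G_i = 10^(G_i,dB/10)
  Stage 1: F_1 = 10^(2.55/10) = 1.799, G_1 = 10^(−2.55/10) = 0.5559
  Stage 2: F_2 = 10^(0.888/10) = 1.227, G_2 = 10^(12.6/10) = 18.20
  Stage 3: F_3 = 10^(4.82/10) = 3.034, G_3 = 10^(20.2/10) = 104.7
Friis cascade:
  F = 1.799 + (1.227 − 1)/0.5559 + (3.034 − 1)/10.12 = 2.408
NF = 10 log₁₀(2.408) = 3.82 dB

3.82 dB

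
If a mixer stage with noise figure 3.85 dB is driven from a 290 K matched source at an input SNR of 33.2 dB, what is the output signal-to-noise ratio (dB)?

29.35 dB

By definition F = SNR_in/SNR_out, so in dB: SNR_out = SNR_in − NF
SNR_out = 33.2 − 3.85 = 29.35 dB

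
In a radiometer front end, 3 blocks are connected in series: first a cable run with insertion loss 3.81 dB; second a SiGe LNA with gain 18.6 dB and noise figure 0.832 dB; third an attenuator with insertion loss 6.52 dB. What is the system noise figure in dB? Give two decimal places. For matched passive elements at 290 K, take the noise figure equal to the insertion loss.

4.81 dB

Convert to linear (a loss of L dB is a gain of −L dB): F_i = 10^(NF_i/10), G_i = 10^(G_i,dB/10)
  Stage 1: F_1 = 10^(3.81/10) = 2.404, G_1 = 10^(−3.81/10) = 0.4159
  Stage 2: F_2 = 10^(0.832/10) = 1.211, G_2 = 10^(18.6/10) = 72.44
  Stage 3: F_3 = 10^(6.52/10) = 4.487, G_3 = 10^(−6.52/10) = 0.2228
Friis cascade:
  F = 2.404 + (1.211 − 1)/0.4159 + (4.487 − 1)/30.13 = 3.028
NF = 10 log₁₀(3.028) = 4.81 dB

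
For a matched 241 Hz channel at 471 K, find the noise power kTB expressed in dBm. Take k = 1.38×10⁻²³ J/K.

P_n = kTB = 1.38×10⁻²³ × 471 × 2.41×10² = 1.57×10⁻¹⁸ W
In dBm: 10 log₁₀(1.57×10⁻¹⁸ / 10⁻³) = −148.1 dBm

−148.1 dBm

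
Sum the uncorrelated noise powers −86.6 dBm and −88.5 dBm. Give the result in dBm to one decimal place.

−84.4 dBm

Convert to linear, add, convert back:
P₁ = 2.19×10⁻¹² W, P₂ = 1.41×10⁻¹² W
P_tot = 3.60×10⁻¹² W → 10 log₁₀(P_tot / 10⁻³) = −84.4 dBm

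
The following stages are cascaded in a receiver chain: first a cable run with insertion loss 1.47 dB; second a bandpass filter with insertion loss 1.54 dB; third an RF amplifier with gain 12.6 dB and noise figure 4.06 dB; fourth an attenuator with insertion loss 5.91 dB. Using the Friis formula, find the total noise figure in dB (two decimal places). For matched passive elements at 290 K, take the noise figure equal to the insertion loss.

Convert to linear (a loss of L dB is a gain of −L dB): F_i = 10^(NF_i/10), G_i = 10^(G_i,dB/10)
  Stage 1: F_1 = 10^(1.47/10) = 1.403, G_1 = 10^(−1.47/10) = 0.7129
  Stage 2: F_2 = 10^(1.54/10) = 1.426, G_2 = 10^(−1.54/10) = 0.7015
  Stage 3: F_3 = 10^(4.06/10) = 2.547, G_3 = 10^(12.6/10) = 18.20
  Stage 4: F_4 = 10^(5.91/10) = 3.899, G_4 = 10^(−5.91/10) = 0.2564
Friis cascade:
  F = 1.403 + (1.426 − 1)/0.7129 + (2.547 − 1)/0.5000 + (3.899 − 1)/9.099 = 5.412
NF = 10 log₁₀(5.412) = 7.33 dB

7.33 dB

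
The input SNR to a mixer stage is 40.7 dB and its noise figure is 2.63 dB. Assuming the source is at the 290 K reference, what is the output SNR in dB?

By definition F = SNR_in/SNR_out, so in dB: SNR_out = SNR_in − NF
SNR_out = 40.7 − 2.63 = 38.07 dB

38.07 dB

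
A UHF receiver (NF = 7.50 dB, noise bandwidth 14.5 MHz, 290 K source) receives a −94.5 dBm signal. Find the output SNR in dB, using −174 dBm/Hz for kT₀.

Noise floor: N = −174 + 10 log₁₀(B) + NF
10 log₁₀(1.45×10⁷) = 71.61 dB
N = −174 + 71.61 + 7.50 = −94.89 dBm
SNR = P_sig − N = −94.5 − (−94.89) = 0.39 dB → 0.4 dB

0.4 dB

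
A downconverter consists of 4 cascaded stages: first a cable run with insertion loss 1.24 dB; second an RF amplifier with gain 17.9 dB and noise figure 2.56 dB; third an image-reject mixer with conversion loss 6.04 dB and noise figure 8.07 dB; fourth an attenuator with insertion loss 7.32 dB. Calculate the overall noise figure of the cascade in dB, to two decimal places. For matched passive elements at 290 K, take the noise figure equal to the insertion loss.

Convert to linear (a loss of L dB is a gain of −L dB): F_i = 10^(NF_i/10), G_i = 10^(G_i,dB/10)
  Stage 1: F_1 = 10^(1.24/10) = 1.330, G_1 = 10^(−1.24/10) = 0.7516
  Stage 2: F_2 = 10^(2.56/10) = 1.803, G_2 = 10^(17.9/10) = 61.66
  Stage 3: F_3 = 10^(8.07/10) = 6.412, G_3 = 10^(−6.04/10) = 0.2489
  Stage 4: F_4 = 10^(7.32/10) = 5.395, G_4 = 10^(−7.32/10) = 0.1854
Friis cascade:
  F = 1.330 + (1.803 − 1)/0.7516 + (6.412 − 1)/46.34 + (5.395 − 1)/11.53 = 2.897
NF = 10 log₁₀(2.897) = 4.62 dB

4.62 dB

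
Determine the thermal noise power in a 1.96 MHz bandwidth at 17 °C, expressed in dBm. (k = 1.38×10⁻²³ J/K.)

T = 17 °C + 273.15 = 290.15 K
P_n = kTB = 1.38×10⁻²³ × 290.15 × 1.96×10⁶ = 7.85×10⁻¹⁵ W
In dBm: 10 log₁₀(7.85×10⁻¹⁵ / 10⁻³) = −111.1 dBm

−111.1 dBm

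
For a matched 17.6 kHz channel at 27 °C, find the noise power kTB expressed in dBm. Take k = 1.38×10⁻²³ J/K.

T = 27 °C + 273.15 = 300.15 K
P_n = kTB = 1.38×10⁻²³ × 300.15 × 1.76×10⁴ = 7.29×10⁻¹⁷ W
In dBm: 10 log₁₀(7.29×10⁻¹⁷ / 10⁻³) = −131.4 dBm

−131.4 dBm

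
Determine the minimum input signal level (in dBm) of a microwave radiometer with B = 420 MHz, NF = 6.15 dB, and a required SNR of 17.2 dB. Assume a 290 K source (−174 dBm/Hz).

−64.4 dBm

Sensitivity = −174 + 10 log₁₀(B) + NF + SNR_min
= −174 + 86.23 + 6.15 + 17.2
= −64.42 dBm → −64.4 dBm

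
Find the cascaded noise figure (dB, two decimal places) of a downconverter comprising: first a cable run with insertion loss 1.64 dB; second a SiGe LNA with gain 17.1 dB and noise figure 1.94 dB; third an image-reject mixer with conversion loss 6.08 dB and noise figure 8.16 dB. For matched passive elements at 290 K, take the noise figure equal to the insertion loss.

3.87 dB

Convert to linear (a loss of L dB is a gain of −L dB): F_i = 10^(NF_i/10), G_i = 10^(G_i,dB/10)
  Stage 1: F_1 = 10^(1.64/10) = 1.459, G_1 = 10^(−1.64/10) = 0.6855
  Stage 2: F_2 = 10^(1.94/10) = 1.563, G_2 = 10^(17.1/10) = 51.29
  Stage 3: F_3 = 10^(8.16/10) = 6.546, G_3 = 10^(−6.08/10) = 0.2466
Friis cascade:
  F = 1.459 + (1.563 − 1)/0.6855 + (6.546 − 1)/35.16 = 2.438
NF = 10 log₁₀(2.438) = 3.87 dB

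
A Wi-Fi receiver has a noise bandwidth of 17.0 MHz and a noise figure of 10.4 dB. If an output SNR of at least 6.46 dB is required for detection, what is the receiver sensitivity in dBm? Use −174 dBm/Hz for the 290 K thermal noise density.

Sensitivity = −174 + 10 log₁₀(B) + NF + SNR_min
= −174 + 72.3 + 10.4 + 6.46
= −84.84 dBm → −84.8 dBm

−84.8 dBm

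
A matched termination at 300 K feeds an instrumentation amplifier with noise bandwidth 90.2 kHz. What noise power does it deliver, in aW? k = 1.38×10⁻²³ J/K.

373 aW

P_n = kTB = 1.38×10⁻²³ × 300 × 9.02×10⁴ = 3.73×10⁻¹⁶ W = 373 aW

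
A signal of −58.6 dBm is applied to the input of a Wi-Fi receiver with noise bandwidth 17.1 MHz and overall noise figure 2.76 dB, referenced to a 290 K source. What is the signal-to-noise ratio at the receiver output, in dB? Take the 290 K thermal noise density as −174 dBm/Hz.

40.3 dB

Noise floor: N = −174 + 10 log₁₀(B) + NF
10 log₁₀(1.71×10⁷) = 72.33 dB
N = −174 + 72.33 + 2.76 = −98.91 dBm
SNR = P_sig − N = −58.6 − (−98.91) = 40.31 dB → 40.3 dB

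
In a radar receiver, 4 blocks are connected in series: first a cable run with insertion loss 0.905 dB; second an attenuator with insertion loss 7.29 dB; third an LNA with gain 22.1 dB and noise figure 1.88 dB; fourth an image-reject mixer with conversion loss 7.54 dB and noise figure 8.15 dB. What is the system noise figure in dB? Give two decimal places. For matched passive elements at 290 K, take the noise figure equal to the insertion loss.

Convert to linear (a loss of L dB is a gain of −L dB): F_i = 10^(NF_i/10), G_i = 10^(G_i,dB/10)
  Stage 1: F_1 = 10^(0.905/10) = 1.232, G_1 = 10^(−0.905/10) = 0.8119
  Stage 2: F_2 = 10^(7.29/10) = 5.358, G_2 = 10^(−7.29/10) = 0.1866
  Stage 3: F_3 = 10^(1.88/10) = 1.542, G_3 = 10^(22.1/10) = 162.2
  Stage 4: F_4 = 10^(8.15/10) = 6.531, G_4 = 10^(−7.54/10) = 0.1762
Friis cascade:
  F = 1.232 + (5.358 − 1)/0.8119 + (1.542 − 1)/0.1515 + (6.531 − 1)/24.58 = 10.40
NF = 10 log₁₀(10.40) = 10.17 dB

10.17 dB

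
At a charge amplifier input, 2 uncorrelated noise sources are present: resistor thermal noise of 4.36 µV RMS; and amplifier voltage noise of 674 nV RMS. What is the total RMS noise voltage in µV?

4.41 µV

Uncorrelated sources add in power (mean-square): V_tot = √(ΣV_i²)
V_tot = √[(4.36×10⁻⁶)² + (6.74×10⁻⁷)²] = 4.41×10⁻⁶ V = 4.41 µV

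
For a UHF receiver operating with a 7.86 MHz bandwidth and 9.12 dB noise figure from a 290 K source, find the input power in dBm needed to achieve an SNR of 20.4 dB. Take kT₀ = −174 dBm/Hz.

−75.5 dBm

Sensitivity = −174 + 10 log₁₀(B) + NF + SNR_min
= −174 + 68.95 + 9.12 + 20.4
= −75.53 dBm → −75.5 dBm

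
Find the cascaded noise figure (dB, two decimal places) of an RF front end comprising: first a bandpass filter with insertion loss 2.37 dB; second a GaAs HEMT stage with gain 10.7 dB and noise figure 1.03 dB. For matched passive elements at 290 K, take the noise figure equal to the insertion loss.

3.40 dB

Convert to linear (a loss of L dB is a gain of −L dB): F_i = 10^(NF_i/10), G_i = 10^(G_i,dB/10)
  Stage 1: F_1 = 10^(2.37/10) = 1.726, G_1 = 10^(−2.37/10) = 0.5794
  Stage 2: F_2 = 10^(1.03/10) = 1.268, G_2 = 10^(10.7/10) = 11.75
Friis cascade:
  F = 1.726 + (1.268 − 1)/0.5794 = 2.188
NF = 10 log₁₀(2.188) = 3.40 dB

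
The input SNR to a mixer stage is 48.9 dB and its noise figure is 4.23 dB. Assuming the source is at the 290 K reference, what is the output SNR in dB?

By definition F = SNR_in/SNR_out, so in dB: SNR_out = SNR_in − NF
SNR_out = 48.9 − 4.23 = 44.67 dB

44.67 dB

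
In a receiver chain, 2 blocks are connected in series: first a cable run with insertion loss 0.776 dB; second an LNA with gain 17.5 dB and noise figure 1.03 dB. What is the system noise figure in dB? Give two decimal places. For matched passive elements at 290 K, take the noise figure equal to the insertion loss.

Convert to linear (a loss of L dB is a gain of −L dB): F_i = 10^(NF_i/10), G_i = 10^(G_i,dB/10)
  Stage 1: F_1 = 10^(0.776/10) = 1.196, G_1 = 10^(−0.776/10) = 0.8364
  Stage 2: F_2 = 10^(1.03/10) = 1.268, G_2 = 10^(17.5/10) = 56.23
Friis cascade:
  F = 1.196 + (1.268 − 1)/0.8364 = 1.516
NF = 10 log₁₀(1.516) = 1.81 dB

1.81 dB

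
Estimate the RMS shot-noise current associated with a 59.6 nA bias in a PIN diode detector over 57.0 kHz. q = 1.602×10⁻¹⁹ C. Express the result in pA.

I_n = √(2qI·B)
2qI·B = 2 × 1.602×10⁻¹⁹ × 5.96×10⁻⁸ × 5.70×10⁴ = 1.09×10⁻²¹ A²
I_n = √(1.09×10⁻²¹) = 3.30×10⁻¹¹ A = 33.0 pA

33.0 pA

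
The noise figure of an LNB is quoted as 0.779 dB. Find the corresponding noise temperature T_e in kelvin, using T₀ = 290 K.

57.0 K

F = 10^(0.779/10) = 1.19647
T_e = (F − 1)·T₀ = (1.19647 − 1) × 290 = 57.0 K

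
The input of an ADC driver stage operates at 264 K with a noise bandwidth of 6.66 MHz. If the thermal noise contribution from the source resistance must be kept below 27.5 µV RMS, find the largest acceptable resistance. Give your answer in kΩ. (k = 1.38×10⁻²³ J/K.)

Johnson–Nyquist: V_n = √(4kTRB) ⇒ R = V_n² / (4kTB)
4kTB = 4 × 1.38×10⁻²³ × 264 × 6.66×10⁶ = 9.71×10⁻¹⁴
R = (2.75×10⁻⁵)² / 9.71×10⁻¹⁴ = 7.79×10³ Ω = 7.79 kΩ

7.79 kΩ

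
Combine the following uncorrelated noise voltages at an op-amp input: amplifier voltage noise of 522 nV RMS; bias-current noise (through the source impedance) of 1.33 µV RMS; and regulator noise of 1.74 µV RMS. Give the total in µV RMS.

Uncorrelated sources add in power (mean-square): V_tot = √(ΣV_i²)
V_tot = √[(5.22×10⁻⁷)² + (1.33×10⁻⁶)² + (1.74×10⁻⁶)²] = 2.25×10⁻⁶ V = 2.25 µV

2.25 µV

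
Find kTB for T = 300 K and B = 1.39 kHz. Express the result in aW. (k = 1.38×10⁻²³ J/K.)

P_n = kTB = 1.38×10⁻²³ × 300 × 1.39×10³ = 5.75×10⁻¹⁸ W = 5.75 aW

5.75 aW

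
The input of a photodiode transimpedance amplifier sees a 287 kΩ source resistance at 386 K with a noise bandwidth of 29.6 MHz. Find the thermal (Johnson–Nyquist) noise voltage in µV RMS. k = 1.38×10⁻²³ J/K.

425 µV

V_n = √(4kTRB)
4kTRB = 4 × 1.38×10⁻²³ × 386 × 2.87×10⁵ × 2.96×10⁷ = 1.81×10⁻⁷ V²
V_n = √(1.81×10⁻⁷) = 4.25×10⁻⁴ V = 425 µV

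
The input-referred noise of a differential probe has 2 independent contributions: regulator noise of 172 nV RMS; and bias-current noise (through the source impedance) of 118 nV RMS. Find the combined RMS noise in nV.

Uncorrelated sources add in power (mean-square): V_tot = √(ΣV_i²)
V_tot = √[(1.72×10⁻⁷)² + (1.18×10⁻⁷)²] = 2.09×10⁻⁷ V = 209 nV

209 nV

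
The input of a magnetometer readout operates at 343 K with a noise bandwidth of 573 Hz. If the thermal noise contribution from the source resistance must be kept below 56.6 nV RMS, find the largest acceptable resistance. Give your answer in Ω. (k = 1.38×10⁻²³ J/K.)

Johnson–Nyquist: V_n = √(4kTRB) ⇒ R = V_n² / (4kTB)
4kTB = 4 × 1.38×10⁻²³ × 343 × 5.73×10² = 1.08×10⁻¹⁷
R = (5.66×10⁻⁸)² / 1.08×10⁻¹⁷ = 2.95×10² Ω = 295 Ω

295 Ω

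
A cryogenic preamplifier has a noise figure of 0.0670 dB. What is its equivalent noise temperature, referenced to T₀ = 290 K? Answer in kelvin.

F = 10^(0.0670/10) = 1.01555
T_e = (F − 1)·T₀ = (1.01555 − 1) × 290 = 4.51 K

4.51 K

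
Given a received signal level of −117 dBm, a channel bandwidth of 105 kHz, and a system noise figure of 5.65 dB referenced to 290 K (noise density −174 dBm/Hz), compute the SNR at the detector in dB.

Noise floor: N = −174 + 10 log₁₀(B) + NF
10 log₁₀(1.05×10⁵) = 50.21 dB
N = −174 + 50.21 + 5.65 = −118.14 dBm
SNR = P_sig − N = −117 − (−118.14) = 1.14 dB → 1.1 dB

1.1 dB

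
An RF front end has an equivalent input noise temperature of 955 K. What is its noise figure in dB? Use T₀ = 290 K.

F = 1 + T_e/T₀ = 1 + 955/290 = 4.2931
NF = 10 log₁₀(4.2931) = 6.33 dB

6.33 dB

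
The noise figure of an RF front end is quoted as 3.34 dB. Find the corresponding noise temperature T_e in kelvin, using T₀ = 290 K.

336 K

F = 10^(3.34/10) = 2.15774
T_e = (F − 1)·T₀ = (2.15774 − 1) × 290 = 336 K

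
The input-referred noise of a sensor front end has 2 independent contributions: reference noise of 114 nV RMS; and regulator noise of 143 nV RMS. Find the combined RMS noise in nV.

Uncorrelated sources add in power (mean-square): V_tot = √(ΣV_i²)
V_tot = √[(1.14×10⁻⁷)² + (1.43×10⁻⁷)²] = 1.83×10⁻⁷ V = 183 nV

183 nV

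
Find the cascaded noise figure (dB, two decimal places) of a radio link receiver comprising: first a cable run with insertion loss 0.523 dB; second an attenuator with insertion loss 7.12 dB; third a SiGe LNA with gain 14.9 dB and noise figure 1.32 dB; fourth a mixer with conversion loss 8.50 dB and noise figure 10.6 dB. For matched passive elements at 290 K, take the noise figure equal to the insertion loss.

Convert to linear (a loss of L dB is a gain of −L dB): F_i = 10^(NF_i/10), G_i = 10^(G_i,dB/10)
  Stage 1: F_1 = 10^(0.523/10) = 1.128, G_1 = 10^(−0.523/10) = 0.8865
  Stage 2: F_2 = 10^(7.12/10) = 5.152, G_2 = 10^(−7.12/10) = 0.1941
  Stage 3: F_3 = 10^(1.32/10) = 1.355, G_3 = 10^(14.9/10) = 30.90
  Stage 4: F_4 = 10^(10.6/10) = 11.48, G_4 = 10^(−8.50/10) = 0.1413
Friis cascade:
  F = 1.128 + (5.152 − 1)/0.8865 + (1.355 − 1)/0.1721 + (11.48 − 1)/5.317 = 9.847
NF = 10 log₁₀(9.847) = 9.93 dB

9.93 dB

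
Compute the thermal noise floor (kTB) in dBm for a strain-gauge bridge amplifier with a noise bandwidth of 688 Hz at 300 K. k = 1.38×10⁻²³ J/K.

P_n = kTB = 1.38×10⁻²³ × 300 × 6.88×10² = 2.85×10⁻¹⁸ W
In dBm: 10 log₁₀(2.85×10⁻¹⁸ / 10⁻³) = −145.5 dBm

−145.5 dBm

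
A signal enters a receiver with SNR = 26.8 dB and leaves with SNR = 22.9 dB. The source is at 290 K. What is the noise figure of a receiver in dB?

3.9 dB

NF (dB) = SNR_in(dB) − SNR_out(dB) when the source is at T₀
NF = 26.8 − 22.9 = 3.9 dB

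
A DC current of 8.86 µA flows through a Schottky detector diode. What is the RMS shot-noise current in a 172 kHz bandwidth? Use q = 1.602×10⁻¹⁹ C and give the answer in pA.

699 pA

I_n = √(2qI·B)
2qI·B = 2 × 1.602×10⁻¹⁹ × 8.86×10⁻⁶ × 1.72×10⁵ = 4.88×10⁻¹⁹ A²
I_n = √(4.88×10⁻¹⁹) = 6.99×10⁻¹⁰ A = 699 pA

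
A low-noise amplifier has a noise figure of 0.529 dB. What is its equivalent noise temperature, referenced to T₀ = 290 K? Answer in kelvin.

37.6 K

F = 10^(0.529/10) = 1.12954
T_e = (F − 1)·T₀ = (1.12954 − 1) × 290 = 37.6 K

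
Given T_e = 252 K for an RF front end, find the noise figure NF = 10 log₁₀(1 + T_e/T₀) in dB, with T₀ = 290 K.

F = 1 + T_e/T₀ = 1 + 252/290 = 1.86897
NF = 10 log₁₀(1.86897) = 2.72 dB

2.72 dB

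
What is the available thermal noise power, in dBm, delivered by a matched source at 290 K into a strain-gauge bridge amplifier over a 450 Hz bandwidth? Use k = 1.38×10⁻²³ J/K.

P_n = kTB = 1.38×10⁻²³ × 290 × 4.50×10² = 1.80×10⁻¹⁸ W
In dBm: 10 log₁₀(1.80×10⁻¹⁸ / 10⁻³) = −147.4 dBm

−147.4 dBm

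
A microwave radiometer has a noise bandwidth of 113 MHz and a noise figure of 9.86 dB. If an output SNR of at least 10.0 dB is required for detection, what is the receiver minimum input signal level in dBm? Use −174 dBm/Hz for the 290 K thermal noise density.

Sensitivity = −174 + 10 log₁₀(B) + NF + SNR_min
= −174 + 80.53 + 9.86 + 10.0
= −73.61 dBm → −73.6 dBm

−73.6 dBm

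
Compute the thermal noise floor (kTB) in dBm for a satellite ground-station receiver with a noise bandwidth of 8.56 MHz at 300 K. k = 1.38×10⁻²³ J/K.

−104.5 dBm

P_n = kTB = 1.38×10⁻²³ × 300 × 8.56×10⁶ = 3.54×10⁻¹⁴ W
In dBm: 10 log₁₀(3.54×10⁻¹⁴ / 10⁻³) = −104.5 dBm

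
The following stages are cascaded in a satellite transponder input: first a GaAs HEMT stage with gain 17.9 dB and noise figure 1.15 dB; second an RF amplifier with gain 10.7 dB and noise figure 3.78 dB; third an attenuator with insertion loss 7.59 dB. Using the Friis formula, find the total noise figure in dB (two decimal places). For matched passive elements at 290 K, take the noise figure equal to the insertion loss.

Convert to linear (a loss of L dB is a gain of −L dB): F_i = 10^(NF_i/10), G_i = 10^(G_i,dB/10)
  Stage 1: F_1 = 10^(1.15/10) = 1.303, G_1 = 10^(17.9/10) = 61.66
  Stage 2: F_2 = 10^(3.78/10) = 2.388, G_2 = 10^(10.7/10) = 11.75
  Stage 3: F_3 = 10^(7.59/10) = 5.741, G_3 = 10^(−7.59/10) = 0.1742
Friis cascade:
  F = 1.303 + (2.388 − 1)/61.66 + (5.741 − 1)/724.4 = 1.332
NF = 10 log₁₀(1.332) = 1.25 dB

1.25 dB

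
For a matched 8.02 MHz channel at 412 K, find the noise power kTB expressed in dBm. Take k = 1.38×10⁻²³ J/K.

−103.4 dBm

P_n = kTB = 1.38×10⁻²³ × 412 × 8.02×10⁶ = 4.56×10⁻¹⁴ W
In dBm: 10 log₁₀(4.56×10⁻¹⁴ / 10⁻³) = −103.4 dBm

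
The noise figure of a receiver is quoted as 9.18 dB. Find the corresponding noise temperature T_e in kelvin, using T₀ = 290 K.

F = 10^(9.18/10) = 8.27942
T_e = (F − 1)·T₀ = (8.27942 − 1) × 290 = 2111 K

2111 K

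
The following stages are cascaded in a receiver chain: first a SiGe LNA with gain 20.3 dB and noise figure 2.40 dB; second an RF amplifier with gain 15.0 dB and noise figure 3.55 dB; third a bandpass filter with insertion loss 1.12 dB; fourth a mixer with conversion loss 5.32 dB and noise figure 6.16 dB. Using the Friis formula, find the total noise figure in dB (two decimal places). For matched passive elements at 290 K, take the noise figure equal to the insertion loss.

Convert to linear (a loss of L dB is a gain of −L dB): F_i = 10^(NF_i/10), G_i = 10^(G_i,dB/10)
  Stage 1: F_1 = 10^(2.40/10) = 1.738, G_1 = 10^(20.3/10) = 107.2
  Stage 2: F_2 = 10^(3.55/10) = 2.265, G_2 = 10^(15.0/10) = 31.62
  Stage 3: F_3 = 10^(1.12/10) = 1.294, G_3 = 10^(−1.12/10) = 0.7727
  Stage 4: F_4 = 10^(6.16/10) = 4.130, G_4 = 10^(−5.32/10) = 0.2938
Friis cascade:
  F = 1.738 + (2.265 − 1)/107.2 + (1.294 − 1)/3388 + (4.130 − 1)/2618 = 1.751
NF = 10 log₁₀(1.751) = 2.43 dB

2.43 dB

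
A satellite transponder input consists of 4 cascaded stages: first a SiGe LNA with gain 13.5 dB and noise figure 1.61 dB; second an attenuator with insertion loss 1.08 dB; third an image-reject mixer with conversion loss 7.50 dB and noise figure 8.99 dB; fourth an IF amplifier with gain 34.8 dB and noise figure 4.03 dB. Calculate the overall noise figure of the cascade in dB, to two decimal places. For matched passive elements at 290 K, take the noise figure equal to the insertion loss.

Convert to linear (a loss of L dB is a gain of −L dB): F_i = 10^(NF_i/10), G_i = 10^(G_i,dB/10)
  Stage 1: F_1 = 10^(1.61/10) = 1.449, G_1 = 10^(13.5/10) = 22.39
  Stage 2: F_2 = 10^(1.08/10) = 1.282, G_2 = 10^(−1.08/10) = 0.7798
  Stage 3: F_3 = 10^(8.99/10) = 7.925, G_3 = 10^(−7.50/10) = 0.1778
  Stage 4: F_4 = 10^(4.03/10) = 2.529, G_4 = 10^(34.8/10) = 3020
Friis cascade:
  F = 1.449 + (1.282 − 1)/22.39 + (7.925 − 1)/17.46 + (2.529 − 1)/3.105 = 2.351
NF = 10 log₁₀(2.351) = 3.71 dB

3.71 dB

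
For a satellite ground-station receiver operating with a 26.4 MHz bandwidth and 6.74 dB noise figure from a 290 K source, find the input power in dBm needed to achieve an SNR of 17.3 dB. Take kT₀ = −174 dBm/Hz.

Sensitivity = −174 + 10 log₁₀(B) + NF + SNR_min
= −174 + 74.22 + 6.74 + 17.3
= −75.74 dBm → −75.7 dBm

−75.7 dBm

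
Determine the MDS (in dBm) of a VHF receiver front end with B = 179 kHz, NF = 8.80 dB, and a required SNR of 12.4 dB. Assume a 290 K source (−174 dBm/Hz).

Sensitivity = −174 + 10 log₁₀(B) + NF + SNR_min
= −174 + 52.53 + 8.80 + 12.4
= −100.27 dBm → −100.3 dBm

−100.3 dBm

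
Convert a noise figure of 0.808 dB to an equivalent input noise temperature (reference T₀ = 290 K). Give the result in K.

59.3 K

F = 10^(0.808/10) = 1.20448
T_e = (F − 1)·T₀ = (1.20448 − 1) × 290 = 59.3 K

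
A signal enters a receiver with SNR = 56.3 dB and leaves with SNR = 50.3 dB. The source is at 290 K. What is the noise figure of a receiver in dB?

NF (dB) = SNR_in(dB) − SNR_out(dB) when the source is at T₀
NF = 56.3 − 50.3 = 6.0 dB

6.0 dB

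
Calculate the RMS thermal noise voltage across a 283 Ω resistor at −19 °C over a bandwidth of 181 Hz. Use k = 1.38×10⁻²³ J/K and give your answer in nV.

26.8 nV

T = −19 °C + 273.15 = 254.15 K
V_n = √(4kTRB)
4kTRB = 4 × 1.38×10⁻²³ × 254.15 × 2.83×10² × 1.81×10² = 7.19×10⁻¹⁶ V²
V_n = √(7.19×10⁻¹⁶) = 2.68×10⁻⁸ V = 26.8 nV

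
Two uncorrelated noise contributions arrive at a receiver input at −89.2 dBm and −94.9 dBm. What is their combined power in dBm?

Convert to linear, add, convert back:
P₁ = 1.20×10⁻¹² W, P₂ = 3.24×10⁻¹³ W
P_tot = 1.53×10⁻¹² W → 10 log₁₀(P_tot / 10⁻³) = −88.2 dBm

−88.2 dBm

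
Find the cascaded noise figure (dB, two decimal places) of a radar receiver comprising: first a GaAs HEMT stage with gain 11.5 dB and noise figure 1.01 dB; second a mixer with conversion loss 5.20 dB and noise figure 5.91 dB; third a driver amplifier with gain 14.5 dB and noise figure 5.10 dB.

Convert to linear (a loss of L dB is a gain of −L dB): F_i = 10^(NF_i/10), G_i = 10^(G_i,dB/10)
  Stage 1: F_1 = 10^(1.01/10) = 1.262, G_1 = 10^(11.5/10) = 14.13
  Stage 2: F_2 = 10^(5.91/10) = 3.899, G_2 = 10^(−5.20/10) = 0.3020
  Stage 3: F_3 = 10^(5.10/10) = 3.236, G_3 = 10^(14.5/10) = 28.18
Friis cascade:
  F = 1.262 + (3.899 − 1)/14.13 + (3.236 − 1)/4.266 = 1.991
NF = 10 log₁₀(1.991) = 2.99 dB

2.99 dB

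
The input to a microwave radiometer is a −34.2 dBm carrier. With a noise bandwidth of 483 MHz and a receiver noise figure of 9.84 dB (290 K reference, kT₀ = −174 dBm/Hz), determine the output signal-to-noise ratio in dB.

Noise floor: N = −174 + 10 log₁₀(B) + NF
10 log₁₀(4.83×10⁸) = 86.84 dB
N = −174 + 86.84 + 9.84 = −77.32 dBm
SNR = P_sig − N = −34.2 − (−77.32) = 43.12 dB → 43.1 dB

43.1 dB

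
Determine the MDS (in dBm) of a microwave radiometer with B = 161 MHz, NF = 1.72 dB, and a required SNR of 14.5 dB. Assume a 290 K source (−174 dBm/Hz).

−75.7 dBm

Sensitivity = −174 + 10 log₁₀(B) + NF + SNR_min
= −174 + 82.07 + 1.72 + 14.5
= −75.71 dBm → −75.7 dBm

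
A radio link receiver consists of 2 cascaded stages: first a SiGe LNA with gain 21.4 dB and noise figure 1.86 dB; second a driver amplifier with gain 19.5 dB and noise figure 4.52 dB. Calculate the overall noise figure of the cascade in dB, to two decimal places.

Convert to linear (a loss of L dB is a gain of −L dB): F_i = 10^(NF_i/10), G_i = 10^(G_i,dB/10)
  Stage 1: F_1 = 10^(1.86/10) = 1.535, G_1 = 10^(21.4/10) = 138.0
  Stage 2: F_2 = 10^(4.52/10) = 2.831, G_2 = 10^(19.5/10) = 89.13
Friis cascade:
  F = 1.535 + (2.831 − 1)/138.0 = 1.548
NF = 10 log₁₀(1.548) = 1.90 dB

1.90 dB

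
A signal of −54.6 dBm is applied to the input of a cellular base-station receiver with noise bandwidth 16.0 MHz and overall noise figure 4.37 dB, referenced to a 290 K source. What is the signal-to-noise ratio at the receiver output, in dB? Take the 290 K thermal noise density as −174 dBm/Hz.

43.0 dB

Noise floor: N = −174 + 10 log₁₀(B) + NF
10 log₁₀(1.60×10⁷) = 72.04 dB
N = −174 + 72.04 + 4.37 = −97.59 dBm
SNR = P_sig − N = −54.6 − (−97.59) = 42.99 dB → 43.0 dB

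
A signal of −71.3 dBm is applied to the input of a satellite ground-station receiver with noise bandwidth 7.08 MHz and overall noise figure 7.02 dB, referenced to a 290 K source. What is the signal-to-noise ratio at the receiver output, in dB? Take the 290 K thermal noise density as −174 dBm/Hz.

27.2 dB

Noise floor: N = −174 + 10 log₁₀(B) + NF
10 log₁₀(7.08×10⁶) = 68.5 dB
N = −174 + 68.5 + 7.02 = −98.48 dBm
SNR = P_sig − N = −71.3 − (−98.48) = 27.18 dB → 27.2 dB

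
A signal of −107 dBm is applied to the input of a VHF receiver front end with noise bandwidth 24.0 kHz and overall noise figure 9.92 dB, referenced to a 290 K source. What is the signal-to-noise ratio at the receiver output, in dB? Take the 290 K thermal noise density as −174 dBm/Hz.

Noise floor: N = −174 + 10 log₁₀(B) + NF
10 log₁₀(2.40×10⁴) = 43.8 dB
N = −174 + 43.8 + 9.92 = −120.28 dBm
SNR = P_sig − N = −107 − (−120.28) = 13.28 dB → 13.3 dB

13.3 dB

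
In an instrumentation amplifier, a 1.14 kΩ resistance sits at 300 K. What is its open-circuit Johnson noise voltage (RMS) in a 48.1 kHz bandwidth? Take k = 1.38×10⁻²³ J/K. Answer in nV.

V_n = √(4kTRB)
4kTRB = 4 × 1.38×10⁻²³ × 300 × 1.14×10³ × 4.81×10⁴ = 9.08×10⁻¹³ V²
V_n = √(9.08×10⁻¹³) = 9.53×10⁻⁷ V = 953 nV

953 nV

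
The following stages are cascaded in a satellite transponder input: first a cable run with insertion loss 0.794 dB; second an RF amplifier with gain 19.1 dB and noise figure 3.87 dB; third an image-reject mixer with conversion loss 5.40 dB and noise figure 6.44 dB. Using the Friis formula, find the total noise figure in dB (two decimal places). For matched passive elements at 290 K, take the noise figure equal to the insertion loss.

Convert to linear (a loss of L dB is a gain of −L dB): F_i = 10^(NF_i/10), G_i = 10^(G_i,dB/10)
  Stage 1: F_1 = 10^(0.794/10) = 1.201, G_1 = 10^(−0.794/10) = 0.8329
  Stage 2: F_2 = 10^(3.87/10) = 2.438, G_2 = 10^(19.1/10) = 81.28
  Stage 3: F_3 = 10^(6.44/10) = 4.406, G_3 = 10^(−5.40/10) = 0.2884
Friis cascade:
  F = 1.201 + (2.438 − 1)/0.8329 + (4.406 − 1)/67.70 = 2.977
NF = 10 log₁₀(2.977) = 4.74 dB

4.74 dB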